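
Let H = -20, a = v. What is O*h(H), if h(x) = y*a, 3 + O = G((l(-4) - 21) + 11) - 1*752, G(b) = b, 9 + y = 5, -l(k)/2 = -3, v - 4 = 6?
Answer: 30360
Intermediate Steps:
v = 10 (v = 4 + 6 = 10)
l(k) = 6 (l(k) = -2*(-3) = 6)
a = 10
y = -4 (y = -9 + 5 = -4)
O = -759 (O = -3 + (((6 - 21) + 11) - 1*752) = -3 + ((-15 + 11) - 752) = -3 + (-4 - 752) = -3 - 756 = -759)
h(x) = -40 (h(x) = -4*10 = -40)
O*h(H) = -759*(-40) = 30360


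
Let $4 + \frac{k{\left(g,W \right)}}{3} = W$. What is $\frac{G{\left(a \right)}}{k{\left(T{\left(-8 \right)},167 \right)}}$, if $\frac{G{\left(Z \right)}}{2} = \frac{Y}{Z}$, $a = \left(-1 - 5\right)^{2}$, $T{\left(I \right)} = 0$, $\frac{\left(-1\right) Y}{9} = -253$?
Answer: $\frac{253}{978} \approx 0.25869$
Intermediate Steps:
$Y = 2277$ ($Y = \left(-9\right) \left(-253\right) = 2277$)
$k{\left(g,W \right)} = -12 + 3 W$
$a = 36$ ($a = \left(-6\right)^{2} = 36$)
$G{\left(Z \right)} = \frac{4554}{Z}$ ($G{\left(Z \right)} = 2 \frac{2277}{Z} = \frac{4554}{Z}$)
$\frac{G{\left(a \right)}}{k{\left(T{\left(-8 \right)},167 \right)}} = \frac{4554 \cdot \frac{1}{36}}{-12 + 3 \cdot 167} = \frac{4554 \cdot \frac{1}{36}}{-12 + 501} = \frac{253}{2 \cdot 489} = \frac{253}{2} \cdot \frac{1}{489} = \frac{253}{978}$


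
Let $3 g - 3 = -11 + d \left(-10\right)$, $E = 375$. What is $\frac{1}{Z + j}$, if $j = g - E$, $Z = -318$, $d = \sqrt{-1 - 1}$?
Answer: $- \frac{2087}{1451923} + \frac{10 i \sqrt{2}}{1451923} \approx -0.0014374 + 9.7403 \cdot 10^{-6} i$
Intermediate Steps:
$d = i \sqrt{2}$ ($d = \sqrt{-2} = i \sqrt{2} \approx 1.4142 i$)
$g = - \frac{8}{3} - \frac{10 i \sqrt{2}}{3}$ ($g = 1 + \frac{-11 + i \sqrt{2} \left(-10\right)}{3} = 1 + \frac{-11 - 10 i \sqrt{2}}{3} = 1 - \left(\frac{11}{3} + \frac{10 i \sqrt{2}}{3}\right) = - \frac{8}{3} - \frac{10 i \sqrt{2}}{3} \approx -2.6667 - 4.714 i$)
$j = - \frac{1133}{3} - \frac{10 i \sqrt{2}}{3}$ ($j = \left(- \frac{8}{3} - \frac{10 i \sqrt{2}}{3}\right) - 375 = - \frac{1133}{3} - \frac{10 i \sqrt{2}}{3} \approx -377.67 - 4.714 i$)
$\frac{1}{Z + j} = \frac{1}{-318 - \left(\frac{1133}{3} + \frac{10 i \sqrt{2}}{3}\right)} = \frac{1}{- \frac{2087}{3} - \frac{10 i \sqrt{2}}{3}}$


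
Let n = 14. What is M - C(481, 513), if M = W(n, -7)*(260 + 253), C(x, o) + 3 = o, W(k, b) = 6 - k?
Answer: -4614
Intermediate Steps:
C(x, o) = -3 + o
M = -4104 (M = (6 - 1*14)*(260 + 253) = (6 - 14)*513 = -8*513 = -4104)
M - C(481, 513) = -4104 - (-3 + 513) = -4104 - 1*510 = -4104 - 510 = -4614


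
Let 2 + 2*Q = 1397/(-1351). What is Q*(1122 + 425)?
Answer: -905879/386 ≈ -2346.8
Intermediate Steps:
Q = -4099/2702 (Q = -1 + (1397/(-1351))/2 = -1 + (1397*(-1/1351))/2 = -1 + (1/2)*(-1397/1351) = -1 - 1397/2702 = -4099/2702 ≈ -1.5170)
Q*(1122 + 425) = -4099*(1122 + 425)/2702 = -4099/2702*1547 = -905879/386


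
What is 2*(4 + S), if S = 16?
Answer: 40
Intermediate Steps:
2*(4 + S) = 2*(4 + 16) = 2*20 = 40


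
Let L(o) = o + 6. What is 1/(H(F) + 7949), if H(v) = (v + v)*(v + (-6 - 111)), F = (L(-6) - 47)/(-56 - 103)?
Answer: 25281/199214405 ≈ 0.00012690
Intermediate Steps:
L(o) = 6 + o
F = 47/159 (F = ((6 - 6) - 47)/(-56 - 103) = (0 - 47)/(-159) = -47*(-1/159) = 47/159 ≈ 0.29560)
H(v) = 2*v*(-117 + v) (H(v) = (2*v)*(v - 117) = (2*v)*(-117 + v) = 2*v*(-117 + v))
1/(H(F) + 7949) = 1/(2*(47/159)*(-117 + 47/159) + 7949) = 1/(2*(47/159)*(-18556/159) + 7949) = 1/(-1744264/25281 + 7949) = 1/(199214405/25281) = 25281/199214405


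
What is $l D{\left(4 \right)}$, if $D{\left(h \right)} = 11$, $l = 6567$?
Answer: $72237$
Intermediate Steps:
$l D{\left(4 \right)} = 6567 \cdot 11 = 72237$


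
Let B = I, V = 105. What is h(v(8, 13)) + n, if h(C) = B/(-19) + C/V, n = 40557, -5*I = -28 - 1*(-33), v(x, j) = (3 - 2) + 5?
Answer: 26970478/665 ≈ 40557.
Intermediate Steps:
v(x, j) = 6 (v(x, j) = 1 + 5 = 6)
I = -1 (I = -(-28 - 1*(-33))/5 = -(-28 + 33)/5 = -1/5*5 = -1)
B = -1
h(C) = 1/19 + C/105 (h(C) = -1/(-19) + C/105 = -1*(-1/19) + C*(1/105) = 1/19 + C/105)
h(v(8, 13)) + n = (1/19 + (1/105)*6) + 40557 = (1/19 + 2/35) + 40557 = 73/665 + 40557 = 26970478/665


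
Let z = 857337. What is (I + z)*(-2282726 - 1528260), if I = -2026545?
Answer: 4455835319088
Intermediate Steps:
(I + z)*(-2282726 - 1528260) = (-2026545 + 857337)*(-2282726 - 1528260) = -1169208*(-3810986) = 4455835319088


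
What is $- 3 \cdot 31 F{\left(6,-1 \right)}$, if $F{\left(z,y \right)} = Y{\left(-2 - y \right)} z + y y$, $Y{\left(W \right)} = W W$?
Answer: $-651$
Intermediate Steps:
$Y{\left(W \right)} = W^{2}$
$F{\left(z,y \right)} = y^{2} + z \left(-2 - y\right)^{2}$ ($F{\left(z,y \right)} = \left(-2 - y\right)^{2} z + y y = z \left(-2 - y\right)^{2} + y^{2} = y^{2} + z \left(-2 - y\right)^{2}$)
$- 3 \cdot 31 F{\left(6,-1 \right)} = - 3 \cdot 31 \left(\left(-1\right)^{2} + 6 \left(2 - 1\right)^{2}\right) = - 93 \left(1 + 6 \cdot 1^{2}\right) = - 93 \left(1 + 6 \cdot 1\right) = - 93 \left(1 + 6\right) = - 93 \cdot 7 = \left(-1\right) 651 = -651$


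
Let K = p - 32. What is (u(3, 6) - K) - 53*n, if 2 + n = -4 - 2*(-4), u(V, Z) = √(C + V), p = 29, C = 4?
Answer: -103 + √7 ≈ -100.35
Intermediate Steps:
K = -3 (K = 29 - 32 = -3)
u(V, Z) = √(4 + V)
n = 2 (n = -2 + (-4 - 2*(-4)) = -2 + (-4 + 8) = -2 + 4 = 2)
(u(3, 6) - K) - 53*n = (√(4 + 3) - 1*(-3)) - 53*2 = (√7 + 3) - 106 = (3 + √7) - 106 = -103 + √7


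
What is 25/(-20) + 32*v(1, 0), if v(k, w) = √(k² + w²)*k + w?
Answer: 123/4 ≈ 30.750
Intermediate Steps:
v(k, w) = w + k*√(k² + w²) (v(k, w) = k*√(k² + w²) + w = w + k*√(k² + w²))
25/(-20) + 32*v(1, 0) = 25/(-20) + 32*(0 + 1*√(1² + 0²)) = 25*(-1/20) + 32*(0 + 1*√(1 + 0)) = -5/4 + 32*(0 + 1*√1) = -5/4 + 32*(0 + 1*1) = -5/4 + 32*(0 + 1) = -5/4 + 32*1 = -5/4 + 32 = 123/4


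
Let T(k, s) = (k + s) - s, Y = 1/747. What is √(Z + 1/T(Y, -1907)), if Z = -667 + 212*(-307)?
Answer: 2*I*√16251 ≈ 254.96*I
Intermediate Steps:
Y = 1/747 ≈ 0.0013387
T(k, s) = k
Z = -65751 (Z = -667 - 65084 = -65751)
√(Z + 1/T(Y, -1907)) = √(-65751 + 1/(1/747)) = √(-65751 + 747) = √(-65004) = 2*I*√16251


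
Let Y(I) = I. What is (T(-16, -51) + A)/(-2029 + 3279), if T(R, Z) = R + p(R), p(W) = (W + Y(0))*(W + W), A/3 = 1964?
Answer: 3194/625 ≈ 5.1104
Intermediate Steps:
A = 5892 (A = 3*1964 = 5892)
p(W) = 2*W**2 (p(W) = (W + 0)*(W + W) = W*(2*W) = 2*W**2)
T(R, Z) = R + 2*R**2
(T(-16, -51) + A)/(-2029 + 3279) = (-16*(1 + 2*(-16)) + 5892)/(-2029 + 3279) = (-16*(1 - 32) + 5892)/1250 = (-16*(-31) + 5892)*(1/1250) = (496 + 5892)*(1/1250) = 6388*(1/1250) = 3194/625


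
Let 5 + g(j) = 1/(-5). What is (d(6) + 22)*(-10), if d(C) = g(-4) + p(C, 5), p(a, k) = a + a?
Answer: -288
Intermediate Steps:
p(a, k) = 2*a
g(j) = -26/5 (g(j) = -5 + 1/(-5) = -5 - ⅕ = -26/5)
d(C) = -26/5 + 2*C
(d(6) + 22)*(-10) = ((-26/5 + 2*6) + 22)*(-10) = ((-26/5 + 12) + 22)*(-10) = (34/5 + 22)*(-10) = (144/5)*(-10) = -288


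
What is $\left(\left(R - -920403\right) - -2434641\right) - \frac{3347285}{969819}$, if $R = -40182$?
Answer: $\frac{3214812802693}{969819} \approx 3.3149 \cdot 10^{6}$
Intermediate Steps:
$\left(\left(R - -920403\right) - -2434641\right) - \frac{3347285}{969819} = \left(\left(-40182 - -920403\right) - -2434641\right) - \frac{3347285}{969819} = \left(\left(-40182 + 920403\right) + 2434641\right) - 3347285 \cdot \frac{1}{969819} = \left(880221 + 2434641\right) - \frac{3347285}{969819} = 3314862 - \frac{3347285}{969819} = \frac{3214812802693}{969819}$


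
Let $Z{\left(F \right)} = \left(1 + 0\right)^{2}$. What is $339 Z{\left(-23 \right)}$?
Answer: $339$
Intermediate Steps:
$Z{\left(F \right)} = 1$ ($Z{\left(F \right)} = 1^{2} = 1$)
$339 Z{\left(-23 \right)} = 339 \cdot 1 = 339$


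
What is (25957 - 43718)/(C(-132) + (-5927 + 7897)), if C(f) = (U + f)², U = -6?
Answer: -17761/21014 ≈ -0.84520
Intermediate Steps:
C(f) = (-6 + f)²
(25957 - 43718)/(C(-132) + (-5927 + 7897)) = (25957 - 43718)/((-6 - 132)² + (-5927 + 7897)) = -17761/((-138)² + 1970) = -17761/(19044 + 1970) = -17761/21014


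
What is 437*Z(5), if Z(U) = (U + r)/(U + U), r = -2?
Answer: 1311/10 ≈ 131.10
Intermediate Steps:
Z(U) = (-2 + U)/(2*U) (Z(U) = (U - 2)/(U + U) = (-2 + U)/((2*U)) = (-2 + U)*(1/(2*U)) = (-2 + U)/(2*U))
437*Z(5) = 437*((1/2)*(-2 + 5)/5) = 437*((1/2)*(1/5)*3) = 437*(3/10) = 1311/10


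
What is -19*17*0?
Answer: 0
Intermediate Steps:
-19*17*0 = -323*0 = 0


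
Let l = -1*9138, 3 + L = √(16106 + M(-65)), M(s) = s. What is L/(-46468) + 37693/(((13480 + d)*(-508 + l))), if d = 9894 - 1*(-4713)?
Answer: -469368359/6294722611268 - √16041/46468 ≈ -0.0028002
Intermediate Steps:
d = 14607 (d = 9894 + 4713 = 14607)
L = -3 + √16041 (L = -3 + √(16106 - 65) = -3 + √16041 ≈ 123.65)
l = -9138
L/(-46468) + 37693/(((13480 + d)*(-508 + l))) = (-3 + √16041)/(-46468) + 37693/(((13480 + 14607)*(-508 - 9138))) = (-3 + √16041)*(-1/46468) + 37693/((28087*(-9646))) = (3/46468 - √16041/46468) + 37693/(-270927202) = (3/46468 - √16041/46468) + 37693*(-1/270927202) = (3/46468 - √16041/46468) - 37693/270927202 = -469368359/6294722611268 - √16041/46468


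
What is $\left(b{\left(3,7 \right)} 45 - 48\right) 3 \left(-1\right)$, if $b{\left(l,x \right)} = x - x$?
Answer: $144$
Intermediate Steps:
$b{\left(l,x \right)} = 0$
$\left(b{\left(3,7 \right)} 45 - 48\right) 3 \left(-1\right) = \left(0 \cdot 45 - 48\right) 3 \left(-1\right) = \left(0 - 48\right) \left(-3\right) = \left(-48\right) \left(-3\right) = 144$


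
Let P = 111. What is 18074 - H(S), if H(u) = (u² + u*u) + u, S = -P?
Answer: -6457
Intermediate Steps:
S = -111 (S = -1*111 = -111)
H(u) = u + 2*u² (H(u) = (u² + u²) + u = 2*u² + u = u + 2*u²)
18074 - H(S) = 18074 - (-111)*(1 + 2*(-111)) = 18074 - (-111)*(1 - 222) = 18074 - (-111)*(-221) = 18074 - 1*24531 = 18074 - 24531 = -6457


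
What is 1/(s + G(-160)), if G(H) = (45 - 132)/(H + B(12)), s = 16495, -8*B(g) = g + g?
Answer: 163/2688772 ≈ 6.0622e-5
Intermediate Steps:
B(g) = -g/4 (B(g) = -(g + g)/8 = -g/4)
G(H) = -87/(-3 + H) (G(H) = (45 - 132)/(H - ¼*12) = -87/(H - 3) = -87/(-3 + H))
1/(s + G(-160)) = 1/(16495 - 87/(-3 - 160)) = 1/(16495 - 87/(-163)) = 1/(16495 - 87*(-1/163)) = 1/(16495 + 87/163) = 1/(2688772/163) = 163/2688772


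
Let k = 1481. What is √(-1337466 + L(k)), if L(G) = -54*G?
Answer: 4*I*√88590 ≈ 1190.6*I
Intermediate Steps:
√(-1337466 + L(k)) = √(-1337466 - 54*1481) = √(-1337466 - 79974) = √(-1417440) = 4*I*√88590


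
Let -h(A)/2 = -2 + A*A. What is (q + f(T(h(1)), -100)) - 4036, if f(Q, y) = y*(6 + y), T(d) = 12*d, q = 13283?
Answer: 18647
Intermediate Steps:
h(A) = 4 - 2*A² (h(A) = -2*(-2 + A*A) = -2*(-2 + A²) = 4 - 2*A²)
(q + f(T(h(1)), -100)) - 4036 = (13283 - 100*(6 - 100)) - 4036 = (13283 - 100*(-94)) - 4036 = (13283 + 9400) - 4036 = 22683 - 4036 = 18647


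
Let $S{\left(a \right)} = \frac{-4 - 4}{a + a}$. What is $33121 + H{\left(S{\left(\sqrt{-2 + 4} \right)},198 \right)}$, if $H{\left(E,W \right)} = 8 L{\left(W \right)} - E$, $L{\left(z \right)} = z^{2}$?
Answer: $346753 + 2 \sqrt{2} \approx 3.4676 \cdot 10^{5}$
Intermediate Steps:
$S{\left(a \right)} = - \frac{4}{a}$ ($S{\left(a \right)} = - \frac{8}{2 a} = - 8 \frac{1}{2 a} = - \frac{4}{a}$)
$H{\left(E,W \right)} = - E + 8 W^{2}$ ($H{\left(E,W \right)} = 8 W^{2} - E = - E + 8 W^{2}$)
$33121 + H{\left(S{\left(\sqrt{-2 + 4} \right)},198 \right)} = 33121 + \left(- \frac{-4}{\sqrt{-2 + 4}} + 8 \cdot 198^{2}\right) = 33121 + \left(- \frac{-4}{\sqrt{2}} + 8 \cdot 39204\right) = 33121 + \left(- \left(-4\right) \frac{\sqrt{2}}{2} + 313632\right) = 33121 + \left(- \left(-2\right) \sqrt{2} + 313632\right) = 33121 + \left(2 \sqrt{2} + 313632\right) = 33121 + \left(313632 + 2 \sqrt{2}\right) = 346753 + 2 \sqrt{2}$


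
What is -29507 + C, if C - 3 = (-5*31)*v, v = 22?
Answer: -32914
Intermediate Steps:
C = -3407 (C = 3 - 5*31*22 = 3 - 155*22 = 3 - 3410 = -3407)
-29507 + C = -29507 - 3407 = -32914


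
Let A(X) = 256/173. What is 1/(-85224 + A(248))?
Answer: -173/14743496 ≈ -1.1734e-5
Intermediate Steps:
A(X) = 256/173 (A(X) = 256*(1/173) = 256/173)
1/(-85224 + A(248)) = 1/(-85224 + 256/173) = 1/(-14743496/173) = -173/14743496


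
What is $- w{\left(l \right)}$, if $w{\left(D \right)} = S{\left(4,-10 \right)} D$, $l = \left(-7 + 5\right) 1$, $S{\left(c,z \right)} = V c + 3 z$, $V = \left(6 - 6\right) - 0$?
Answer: $-60$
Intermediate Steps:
$V = 0$ ($V = \left(6 - 6\right) + 0 = 0 + 0 = 0$)
$S{\left(c,z \right)} = 3 z$ ($S{\left(c,z \right)} = 0 c + 3 z = 0 + 3 z = 3 z$)
$l = -2$ ($l = \left(-2\right) 1 = -2$)
$w{\left(D \right)} = - 30 D$ ($w{\left(D \right)} = 3 \left(-10\right) D = - 30 D$)
$- w{\left(l \right)} = - \left(-30\right) \left(-2\right) = \left(-1\right) 60 = -60$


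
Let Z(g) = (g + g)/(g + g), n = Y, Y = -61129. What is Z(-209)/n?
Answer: -1/61129 ≈ -1.6359e-5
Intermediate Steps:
n = -61129
Z(g) = 1 (Z(g) = (2*g)/((2*g)) = (2*g)*(1/(2*g)) = 1)
Z(-209)/n = 1/(-61129) = 1*(-1/61129) = -1/61129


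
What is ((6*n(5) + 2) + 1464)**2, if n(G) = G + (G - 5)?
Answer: 2238016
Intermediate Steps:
n(G) = -5 + 2*G (n(G) = G + (-5 + G) = -5 + 2*G)
((6*n(5) + 2) + 1464)**2 = ((6*(-5 + 2*5) + 2) + 1464)**2 = ((6*(-5 + 10) + 2) + 1464)**2 = ((6*5 + 2) + 1464)**2 = ((30 + 2) + 1464)**2 = (32 + 1464)**2 = 1496**2 = 2238016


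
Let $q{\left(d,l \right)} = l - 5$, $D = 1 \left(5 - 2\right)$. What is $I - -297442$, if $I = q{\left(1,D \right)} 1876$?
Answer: $293690$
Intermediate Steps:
$D = 3$ ($D = 1 \cdot 3 = 3$)
$q{\left(d,l \right)} = -5 + l$ ($q{\left(d,l \right)} = l - 5 = -5 + l$)
$I = -3752$ ($I = \left(-5 + 3\right) 1876 = \left(-2\right) 1876 = -3752$)
$I - -297442 = -3752 - -297442 = -3752 + 297442 = 293690$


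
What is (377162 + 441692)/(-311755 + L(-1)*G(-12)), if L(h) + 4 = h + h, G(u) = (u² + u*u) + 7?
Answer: -818854/313525 ≈ -2.6118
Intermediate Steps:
G(u) = 7 + 2*u² (G(u) = (u² + u²) + 7 = 2*u² + 7 = 7 + 2*u²)
L(h) = -4 + 2*h (L(h) = -4 + (h + h) = -4 + 2*h)
(377162 + 441692)/(-311755 + L(-1)*G(-12)) = (377162 + 441692)/(-311755 + (-4 + 2*(-1))*(7 + 2*(-12)²)) = 818854/(-311755 + (-4 - 2)*(7 + 2*144)) = 818854/(-311755 - 6*(7 + 288)) = 818854/(-311755 - 6*295) = 818854/(-311755 - 1770) = 818854/(-313525) = 818854*(-1/313525) = -818854/313525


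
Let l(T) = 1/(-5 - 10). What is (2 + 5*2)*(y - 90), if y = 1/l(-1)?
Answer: -1260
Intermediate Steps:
l(T) = -1/15 (l(T) = 1/(-15) = -1/15)
y = -15 (y = 1/(-1/15) = -15)
(2 + 5*2)*(y - 90) = (2 + 5*2)*(-15 - 90) = (2 + 10)*(-105) = 12*(-105) = -1260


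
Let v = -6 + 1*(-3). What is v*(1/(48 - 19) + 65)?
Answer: -16974/29 ≈ -585.31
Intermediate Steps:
v = -9 (v = -6 - 3 = -9)
v*(1/(48 - 19) + 65) = -9*(1/(48 - 19) + 65) = -9*(1/29 + 65) = -9*1886/29 = -16974/29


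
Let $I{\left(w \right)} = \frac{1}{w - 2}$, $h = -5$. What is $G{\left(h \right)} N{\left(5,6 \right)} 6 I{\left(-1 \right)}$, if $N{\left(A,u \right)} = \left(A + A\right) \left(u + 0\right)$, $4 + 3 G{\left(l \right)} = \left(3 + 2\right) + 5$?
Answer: $-240$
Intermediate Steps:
$G{\left(l \right)} = 2$ ($G{\left(l \right)} = - \frac{4}{3} + \frac{\left(3 + 2\right) + 5}{3} = - \frac{4}{3} + \frac{5 + 5}{3} = - \frac{4}{3} + \frac{1}{3} \cdot 10 = - \frac{4}{3} + \frac{10}{3} = 2$)
$I{\left(w \right)} = \frac{1}{-2 + w}$
$N{\left(A,u \right)} = 2 A u$
$G{\left(h \right)} N{\left(5,6 \right)} 6 I{\left(-1 \right)} = 2 \cdot 2 \cdot 5 \cdot 6 \frac{6}{-2 - 1} = 2 \cdot 60 \frac{6}{-3} = 120 \cdot 6 \left(- \frac{1}{3}\right) = 120 \left(-2\right) = -240$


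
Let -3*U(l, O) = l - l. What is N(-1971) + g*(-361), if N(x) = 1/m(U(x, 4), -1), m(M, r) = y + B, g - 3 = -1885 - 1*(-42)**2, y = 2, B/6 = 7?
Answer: 57913065/44 ≈ 1.3162e+6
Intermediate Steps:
B = 42 (B = 6*7 = 42)
U(l, O) = 0 (U(l, O) = -(l - l)/3 = -1/3*0 = 0)
g = -3646 (g = 3 + (-1885 - 1*(-42)**2) = 3 + (-1885 - 1*1764) = 3 + (-1885 - 1764) = 3 - 3649 = -3646)
m(M, r) = 44 (m(M, r) = 2 + 42 = 44)
N(x) = 1/44
N(-1971) + g*(-361) = 1/44 - 3646*(-361) = 1/44 + 1316206 = 57913065/44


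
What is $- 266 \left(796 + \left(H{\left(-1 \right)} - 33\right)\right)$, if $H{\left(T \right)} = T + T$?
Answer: $-202426$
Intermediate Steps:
$H{\left(T \right)} = 2 T$
$- 266 \left(796 + \left(H{\left(-1 \right)} - 33\right)\right) = - 266 \left(796 + \left(2 \left(-1\right) - 33\right)\right) = - 266 \left(796 - 35\right) = \left(-266\right) 761 = -202426$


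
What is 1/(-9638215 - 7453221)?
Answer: -1/17091436 ≈ -5.8509e-8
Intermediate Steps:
1/(-9638215 - 7453221) = 1/(-17091436) = -1/17091436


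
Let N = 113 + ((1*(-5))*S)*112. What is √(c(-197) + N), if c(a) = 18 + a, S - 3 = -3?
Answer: I*√66 ≈ 8.124*I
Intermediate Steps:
S = 0 (S = 3 - 3 = 0)
N = 113 (N = 113 + ((1*(-5))*0)*112 = 113 - 5*0*112 = 113 + 0*112 = 113 + 0 = 113)
√(c(-197) + N) = √((18 - 197) + 113) = √(-179 + 113) = √(-66) = I*√66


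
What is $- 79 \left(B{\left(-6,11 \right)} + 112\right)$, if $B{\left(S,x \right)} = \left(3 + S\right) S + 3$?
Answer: $-10507$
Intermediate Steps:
$B{\left(S,x \right)} = 3 + S \left(3 + S\right)$ ($B{\left(S,x \right)} = S \left(3 + S\right) + 3 = 3 + S \left(3 + S\right)$)
$- 79 \left(B{\left(-6,11 \right)} + 112\right) = - 79 \left(\left(3 + \left(-6\right)^{2} + 3 \left(-6\right)\right) + 112\right) = - 79 \left(\left(3 + 36 - 18\right) + 112\right) = - 79 \left(21 + 112\right) = \left(-79\right) 133 = -10507$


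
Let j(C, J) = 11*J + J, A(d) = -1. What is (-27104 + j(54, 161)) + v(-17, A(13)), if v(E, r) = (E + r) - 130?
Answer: -25320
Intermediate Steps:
v(E, r) = -130 + E + r
j(C, J) = 12*J
(-27104 + j(54, 161)) + v(-17, A(13)) = (-27104 + 12*161) + (-130 - 17 - 1) = (-27104 + 1932) - 148 = -25172 - 148 = -25320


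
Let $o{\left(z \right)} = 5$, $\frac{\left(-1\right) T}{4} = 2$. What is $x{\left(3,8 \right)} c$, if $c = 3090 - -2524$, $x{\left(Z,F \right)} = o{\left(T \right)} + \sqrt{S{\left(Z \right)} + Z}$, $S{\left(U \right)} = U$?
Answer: $28070 + 5614 \sqrt{6} \approx 41821.0$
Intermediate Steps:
$T = -8$ ($T = \left(-4\right) 2 = -8$)
$x{\left(Z,F \right)} = 5 + \sqrt{2} \sqrt{Z}$ ($x{\left(Z,F \right)} = 5 + \sqrt{Z + Z} = 5 + \sqrt{2 Z} = 5 + \sqrt{2} \sqrt{Z}$)
$c = 5614$ ($c = 3090 + 2524 = 5614$)
$x{\left(3,8 \right)} c = \left(5 + \sqrt{2} \sqrt{3}\right) 5614 = \left(5 + \sqrt{6}\right) 5614 = 28070 + 5614 \sqrt{6}$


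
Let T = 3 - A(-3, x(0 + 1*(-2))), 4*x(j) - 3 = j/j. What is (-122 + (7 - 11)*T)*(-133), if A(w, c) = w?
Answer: 19418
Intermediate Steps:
x(j) = 1 (x(j) = ¾ + (j/j)/4 = ¾ + (¼)*1 = ¾ + ¼ = 1)
T = 6 (T = 3 - 1*(-3) = 3 + 3 = 6)
(-122 + (7 - 11)*T)*(-133) = (-122 + (7 - 11)*6)*(-133) = (-122 - 4*6)*(-133) = (-122 - 24)*(-133) = -146*(-133) = 19418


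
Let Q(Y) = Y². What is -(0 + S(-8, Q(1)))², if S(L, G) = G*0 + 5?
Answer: -25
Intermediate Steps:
S(L, G) = 5 (S(L, G) = 0 + 5 = 5)
-(0 + S(-8, Q(1)))² = -(0 + 5)² = -1*5² = -1*25 = -25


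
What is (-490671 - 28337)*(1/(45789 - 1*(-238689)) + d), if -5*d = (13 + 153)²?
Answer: 2034271516801552/711195 ≈ 2.8604e+9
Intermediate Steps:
d = -27556/5 (d = -(13 + 153)²/5 = -⅕*166² = -⅕*27556 = -27556/5 ≈ -5511.2)
(-490671 - 28337)*(1/(45789 - 1*(-238689)) + d) = (-490671 - 28337)*(1/(45789 - 1*(-238689)) - 27556/5) = -519008*(1/(45789 + 238689) - 27556/5) = -519008*(1/284478 - 27556/5) = -519008*(-7839075763/1422390) = 2034271516801552/711195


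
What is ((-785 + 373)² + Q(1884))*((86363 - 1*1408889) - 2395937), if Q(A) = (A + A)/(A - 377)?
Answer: -951212493860888/1507 ≈ -6.3120e+11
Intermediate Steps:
Q(A) = 2*A/(-377 + A) (Q(A) = (2*A)/(-377 + A) = 2*A/(-377 + A))
((-785 + 373)² + Q(1884))*((86363 - 1*1408889) - 2395937) = ((-785 + 373)² + 2*1884/(-377 + 1884))*((86363 - 1*1408889) - 2395937) = ((-412)² + 2*1884/1507)*((86363 - 1408889) - 2395937) = (169744 + 2*1884*(1/1507))*(-1322526 - 2395937) = (169744 + 3768/1507)*(-3718463) = (255807976/1507)*(-3718463) = -951212493860888/1507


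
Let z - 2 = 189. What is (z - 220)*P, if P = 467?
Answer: -13543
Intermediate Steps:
z = 191 (z = 2 + 189 = 191)
(z - 220)*P = (191 - 220)*467 = -29*467 = -13543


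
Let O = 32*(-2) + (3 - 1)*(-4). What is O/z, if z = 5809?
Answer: -72/5809 ≈ -0.012395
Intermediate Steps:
O = -72 (O = -64 + 2*(-4) = -64 - 8 = -72)
O/z = -72/5809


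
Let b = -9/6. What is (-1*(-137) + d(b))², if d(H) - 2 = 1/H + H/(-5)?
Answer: 17297281/900 ≈ 19219.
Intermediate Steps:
b = -3/2 (b = -9*⅙ = -3/2 ≈ -1.5000)
d(H) = 2 + 1/H - H/5 (d(H) = 2 + (1/H + H/(-5)) = 2 + (1/H + H*(-⅕)) = 2 + (1/H - H/5) = 2 + 1/H - H/5)
(-1*(-137) + d(b))² = (-1*(-137) + (2 + 1/(-3/2) - ⅕*(-3/2)))² = (137 + (2 - ⅔ + 3/10))² = (137 + 49/30)² = (4159/30)² = 17297281/900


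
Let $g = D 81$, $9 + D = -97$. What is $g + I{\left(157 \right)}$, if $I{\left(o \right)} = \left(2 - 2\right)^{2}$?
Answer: $-8586$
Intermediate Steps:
$D = -106$ ($D = -9 - 97 = -106$)
$I{\left(o \right)} = 0$ ($I{\left(o \right)} = 0^{2} = 0$)
$g = -8586$ ($g = \left(-106\right) 81 = -8586$)
$g + I{\left(157 \right)} = -8586 + 0 = -8586$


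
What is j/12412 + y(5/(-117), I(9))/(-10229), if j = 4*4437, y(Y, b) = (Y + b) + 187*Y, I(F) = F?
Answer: 183097238/128056851 ≈ 1.4298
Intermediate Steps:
y(Y, b) = b + 188*Y
j = 17748
j/12412 + y(5/(-117), I(9))/(-10229) = 17748/12412 + (9 + 188*(5/(-117)))/(-10229) = 17748*(1/12412) + (9 + 188*(5*(-1/117)))*(-1/10229) = 153/107 + (9 + 188*(-5/117))*(-1/10229) = 153/107 + (9 - 940/117)*(-1/10229) = 153/107 + (113/117)*(-1/10229) = 153/107 - 113/1196793 = 183097238/128056851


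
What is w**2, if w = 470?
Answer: 220900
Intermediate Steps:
w**2 = 470**2 = 220900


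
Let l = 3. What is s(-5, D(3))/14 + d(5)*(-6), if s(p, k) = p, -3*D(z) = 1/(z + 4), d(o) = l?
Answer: -257/14 ≈ -18.357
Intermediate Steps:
d(o) = 3
D(z) = -1/(3*(4 + z)) (D(z) = -1/(3*(z + 4)) = -1/(3*(4 + z)))
s(-5, D(3))/14 + d(5)*(-6) = -5/14 + 3*(-6) = -5*1/14 - 18 = -5/14 - 18 = -257/14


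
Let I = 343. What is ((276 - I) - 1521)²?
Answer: 2521744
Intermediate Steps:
((276 - I) - 1521)² = ((276 - 1*343) - 1521)² = ((276 - 343) - 1521)² = (-67 - 1521)² = (-1588)² = 2521744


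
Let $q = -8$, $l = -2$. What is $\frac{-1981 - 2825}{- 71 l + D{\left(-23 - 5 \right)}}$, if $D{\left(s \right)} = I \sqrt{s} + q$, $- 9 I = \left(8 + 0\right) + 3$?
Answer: $- \frac{13041081}{364456} - \frac{237897 i \sqrt{7}}{364456} \approx -35.782 - 1.727 i$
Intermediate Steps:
$I = - \frac{11}{9}$ ($I = - \frac{\left(8 + 0\right) + 3}{9} = - \frac{8 + 3}{9} = \left(- \frac{1}{9}\right) 11 = - \frac{11}{9} \approx -1.2222$)
$D{\left(s \right)} = -8 - \frac{11 \sqrt{s}}{9}$ ($D{\left(s \right)} = - \frac{11 \sqrt{s}}{9} - 8 = -8 - \frac{11 \sqrt{s}}{9}$)
$\frac{-1981 - 2825}{- 71 l + D{\left(-23 - 5 \right)}} = \frac{-1981 - 2825}{\left(-71\right) \left(-2\right) - \left(8 + \frac{11 \sqrt{-23 - 5}}{9}\right)} = - \frac{4806}{142 - \left(8 + \frac{11 \sqrt{-23 - 5}}{9}\right)} = - \frac{4806}{142 - \left(8 + \frac{11 \sqrt{-28}}{9}\right)} = - \frac{4806}{142 - \left(8 + \frac{11 \cdot 2 i \sqrt{7}}{9}\right)} = - \frac{4806}{142 - \left(8 + \frac{22 i \sqrt{7}}{9}\right)} = - \frac{4806}{134 - \frac{22 i \sqrt{7}}{9}}$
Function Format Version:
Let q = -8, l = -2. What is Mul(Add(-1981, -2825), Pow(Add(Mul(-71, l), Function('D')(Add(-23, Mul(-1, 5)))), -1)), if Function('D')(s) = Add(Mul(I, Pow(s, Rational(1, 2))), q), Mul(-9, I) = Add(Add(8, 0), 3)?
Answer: Add(Rational(-13041081, 364456), Mul(Rational(-237897, 364456), I, Pow(7, Rational(1, 2)))) ≈ Add(-35.782, Mul(-1.7270, I))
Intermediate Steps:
I = Rational(-11, 9) (I = Mul(Rational(-1, 9), Add(Add(8, 0), 3)) = Mul(Rational(-1, 9), Add(8, 3)) = Mul(Rational(-1, 9), 11) = Rational(-11, 9) ≈ -1.2222)
Function('D')(s) = Add(-8, Mul(Rational(-11, 9), Pow(s, Rational(1, 2)))) (Function('D')(s) = Add(Mul(Rational(-11, 9), Pow(s, Rational(1, 2))), -8) = Add(-8, Mul(Rational(-11, 9), Pow(s, Rational(1, 2)))))
Mul(Add(-1981, -2825), Pow(Add(Mul(-71, l), Function('D')(Add(-23, Mul(-1, 5)))), -1)) = Mul(Add(-1981, -2825), Pow(Add(Mul(-71, -2), Add(-8, Mul(Rational(-11, 9), Pow(Add(-23, Mul(-1, 5)), Rational(1, 2))))), -1)) = Mul(-4806, Pow(Add(142, Add(-8, Mul(Rational(-11, 9), Pow(Add(-23, -5), Rational(1, 2))))), -1)) = Mul(-4806, Pow(Add(142, Add(-8, Mul(Rational(-11, 9), Pow(-28, Rational(1, 2))))), -1)) = Mul(-4806, Pow(Add(142, Add(-8, Mul(Rational(-11, 9), Mul(2, I, Pow(7, Rational(1, 2)))))), -1)) = Mul(-4806, Pow(Add(142, Add(-8, Mul(Rational(-22, 9), I, Pow(7, Rational(1, 2))))), -1)) = Mul(-4806, Pow(Add(134, Mul(Rational(-22, 9), I, Pow(7, Rational(1, 2)))), -1))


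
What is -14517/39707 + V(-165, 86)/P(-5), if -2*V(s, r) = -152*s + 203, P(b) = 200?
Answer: -1009718881/15882800 ≈ -63.573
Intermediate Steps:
V(s, r) = -203/2 + 76*s (V(s, r) = -(-152*s + 203)/2 = -(203 - 152*s)/2 = -203/2 + 76*s)
-14517/39707 + V(-165, 86)/P(-5) = -14517/39707 + (-203/2 + 76*(-165))/200 = -14517*1/39707 + (-203/2 - 12540)*(1/200) = -14517/39707 - 25283/2*1/200 = -14517/39707 - 25283/400 = -1009718881/15882800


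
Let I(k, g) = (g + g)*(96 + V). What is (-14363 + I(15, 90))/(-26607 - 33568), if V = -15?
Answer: -217/60175 ≈ -0.0036061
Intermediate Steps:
I(k, g) = 162*g (I(k, g) = (g + g)*(96 - 15) = (2*g)*81 = 162*g)
(-14363 + I(15, 90))/(-26607 - 33568) = (-14363 + 162*90)/(-26607 - 33568) = (-14363 + 14580)/(-60175) = 217*(-1/60175) = -217/60175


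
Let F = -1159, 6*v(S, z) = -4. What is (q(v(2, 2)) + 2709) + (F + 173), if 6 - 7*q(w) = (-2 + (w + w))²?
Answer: 108503/63 ≈ 1722.3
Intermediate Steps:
v(S, z) = -⅔ (v(S, z) = (⅙)*(-4) = -⅔)
q(w) = 6/7 - (-2 + 2*w)²/7 (q(w) = 6/7 - (-2 + (w + w))²/7 = 6/7 - (-2 + 2*w)²/7)
(q(v(2, 2)) + 2709) + (F + 173) = ((6/7 - 4*(-1 - ⅔)²/7) + 2709) + (-1159 + 173) = ((6/7 - 4*(-5/3)²/7) + 2709) - 986 = ((6/7 - 4/7*25/9) + 2709) - 986 = ((6/7 - 100/63) + 2709) - 986 = (-46/63 + 2709) - 986 = 170621/63 - 986 = 108503/63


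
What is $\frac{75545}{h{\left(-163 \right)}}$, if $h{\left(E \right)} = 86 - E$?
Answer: $\frac{75545}{249} \approx 303.39$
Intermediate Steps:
$\frac{75545}{h{\left(-163 \right)}} = \frac{75545}{86 - -163} = \frac{75545}{86 + 163} = \frac{75545}{249}$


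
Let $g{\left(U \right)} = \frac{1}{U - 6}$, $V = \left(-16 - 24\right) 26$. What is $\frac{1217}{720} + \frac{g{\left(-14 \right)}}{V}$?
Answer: $\frac{316429}{187200} \approx 1.6903$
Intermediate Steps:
$V = -1040$ ($V = \left(-40\right) 26 = -1040$)
$g{\left(U \right)} = \frac{1}{-6 + U}$
$\frac{1217}{720} + \frac{g{\left(-14 \right)}}{V} = \frac{1217}{720} + \frac{1}{\left(-6 - 14\right) \left(-1040\right)} = 1217 \cdot \frac{1}{720} + \frac{1}{-20} \left(- \frac{1}{1040}\right) = \frac{1217}{720} - - \frac{1}{20800} = \frac{1217}{720} + \frac{1}{20800} = \frac{316429}{187200}$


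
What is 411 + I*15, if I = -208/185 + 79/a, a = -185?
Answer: 14346/37 ≈ 387.73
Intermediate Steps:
I = -287/185 (I = -208/185 + 79/(-185) = -208*1/185 + 79*(-1/185) = -208/185 - 79/185 = -287/185 ≈ -1.5514)
411 + I*15 = 411 - 287/185*15 = 411 - 861/37 = 14346/37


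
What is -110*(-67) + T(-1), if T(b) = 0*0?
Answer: 7370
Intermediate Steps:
T(b) = 0
-110*(-67) + T(-1) = -110*(-67) + 0 = 7370 + 0 = 7370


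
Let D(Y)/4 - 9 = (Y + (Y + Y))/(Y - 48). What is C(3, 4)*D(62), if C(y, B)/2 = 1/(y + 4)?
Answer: 1248/49 ≈ 25.469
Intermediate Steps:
C(y, B) = 2/(4 + y) (C(y, B) = 2/(y + 4) = 2/(4 + y))
D(Y) = 36 + 12*Y/(-48 + Y) (D(Y) = 36 + 4*((Y + (Y + Y))/(Y - 48)) = 36 + 4*((Y + 2*Y)/(-48 + Y)) = 36 + 4*((3*Y)/(-48 + Y)) = 36 + 4*(3*Y/(-48 + Y)) = 36 + 12*Y/(-48 + Y))
C(3, 4)*D(62) = (2/(4 + 3))*(48*(-36 + 62)/(-48 + 62)) = (2/7)*(48*26/14) = (2*(⅐))*(48*(1/14)*26) = (2/7)*(624/7) = 1248/49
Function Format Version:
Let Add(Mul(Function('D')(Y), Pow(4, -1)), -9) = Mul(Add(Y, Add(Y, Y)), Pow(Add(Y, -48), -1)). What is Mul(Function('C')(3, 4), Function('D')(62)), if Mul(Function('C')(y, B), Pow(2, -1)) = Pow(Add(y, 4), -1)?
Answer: Rational(1248, 49) ≈ 25.469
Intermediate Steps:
Function('C')(y, B) = Mul(2, Pow(Add(4, y), -1)) (Function('C')(y, B) = Mul(2, Pow(Add(y, 4), -1)) = Mul(2, Pow(Add(4, y), -1)))
Function('D')(Y) = Add(36, Mul(12, Y, Pow(Add(-48, Y), -1))) (Function('D')(Y) = Add(36, Mul(4, Mul(Add(Y, Add(Y, Y)), Pow(Add(Y, -48), -1)))) = Add(36, Mul(4, Mul(Add(Y, Mul(2, Y)), Pow(Add(-48, Y), -1)))) = Add(36, Mul(4, Mul(Mul(3, Y), Pow(Add(-48, Y), -1)))) = Add(36, Mul(4, Mul(3, Y, Pow(Add(-48, Y), -1)))) = Add(36, Mul(12, Y, Pow(Add(-48, Y), -1))))
Mul(Function('C')(3, 4), Function('D')(62)) = Mul(Mul(2, Pow(Add(4, 3), -1)), Mul(48, Pow(Add(-48, 62), -1), Add(-36, 62))) = Mul(Mul(2, Pow(7, -1)), Mul(48, Pow(14, -1), 26)) = Mul(Mul(2, Rational(1, 7)), Mul(48, Rational(1, 14), 26)) = Mul(Rational(2, 7), Rational(624, 7)) = Rational(1248, 49)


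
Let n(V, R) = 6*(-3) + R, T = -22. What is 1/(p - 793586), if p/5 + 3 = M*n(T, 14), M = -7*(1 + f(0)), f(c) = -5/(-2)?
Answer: -1/793111 ≈ -1.2609e-6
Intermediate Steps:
f(c) = 5/2 (f(c) = -5*(-½) = 5/2)
n(V, R) = -18 + R
M = -49/2 (M = -7*(1 + 5/2) = -7*7/2 = -49/2 ≈ -24.500)
p = 475 (p = -15 + 5*(-49*(-18 + 14)/2) = -15 + 5*(-49/2*(-4)) = -15 + 5*98 = -15 + 490 = 475)
1/(p - 793586) = 1/(475 - 793586) = 1/(-793111) = -1/793111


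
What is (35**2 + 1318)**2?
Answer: 6466849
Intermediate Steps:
(35**2 + 1318)**2 = (1225 + 1318)**2 = 2543**2 = 6466849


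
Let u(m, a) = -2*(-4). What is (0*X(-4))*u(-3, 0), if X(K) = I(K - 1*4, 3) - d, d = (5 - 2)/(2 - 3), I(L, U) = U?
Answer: 0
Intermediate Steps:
d = -3 (d = 3/(-1) = 3*(-1) = -3)
u(m, a) = 8
X(K) = 6 (X(K) = 3 - 1*(-3) = 3 + 3 = 6)
(0*X(-4))*u(-3, 0) = (0*6)*8 = 0*8 = 0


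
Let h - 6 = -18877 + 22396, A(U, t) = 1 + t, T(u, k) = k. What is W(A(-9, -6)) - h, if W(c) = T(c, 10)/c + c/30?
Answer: -21163/6 ≈ -3527.2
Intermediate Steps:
h = 3525 (h = 6 + (-18877 + 22396) = 6 + 3519 = 3525)
W(c) = 10/c + c/30
W(A(-9, -6)) - h = (10/(1 - 6) + (1 - 6)/30) - 1*3525 = (10/(-5) + (1/30)*(-5)) - 3525 = (10*(-1/5) - 1/6) - 3525 = (-2 - 1/6) - 3525 = -13/6 - 3525 = -21163/6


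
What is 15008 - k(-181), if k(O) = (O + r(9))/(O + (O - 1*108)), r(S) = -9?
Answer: 705357/47 ≈ 15008.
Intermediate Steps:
k(O) = (-9 + O)/(-108 + 2*O) (k(O) = (O - 9)/(O + (O - 1*108)) = (-9 + O)/(O + (O - 108)) = (-9 + O)/(O + (-108 + O)) = (-9 + O)/(-108 + 2*O))
15008 - k(-181) = 15008 - (-9 - 181)/(2*(-54 - 181)) = 15008 - (-190)/(2*(-235)) = 15008 - (-1)*(-190)/(2*235) = 15008 - 1*19/47 = 15008 - 19/47 = 705357/47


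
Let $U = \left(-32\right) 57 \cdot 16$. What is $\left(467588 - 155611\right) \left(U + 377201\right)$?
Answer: $108573299609$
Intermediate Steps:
$U = -29184$ ($U = \left(-1824\right) 16 = -29184$)
$\left(467588 - 155611\right) \left(U + 377201\right) = \left(467588 - 155611\right) \left(-29184 + 377201\right) = 311977 \cdot 348017 = 108573299609$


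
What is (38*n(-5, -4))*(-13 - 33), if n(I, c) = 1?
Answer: -1748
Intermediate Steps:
(38*n(-5, -4))*(-13 - 33) = (38*1)*(-13 - 33) = 38*(-46) = -1748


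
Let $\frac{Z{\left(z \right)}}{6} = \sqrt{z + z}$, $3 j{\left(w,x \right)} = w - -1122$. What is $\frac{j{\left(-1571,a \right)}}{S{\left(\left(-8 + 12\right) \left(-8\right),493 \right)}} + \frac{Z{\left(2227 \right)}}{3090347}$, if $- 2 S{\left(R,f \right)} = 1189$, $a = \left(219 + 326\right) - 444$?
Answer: $\frac{898}{3567} + \frac{6 \sqrt{4454}}{3090347} \approx 0.25188$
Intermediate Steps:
$a = 101$ ($a = 545 - 444 = 101$)
$j{\left(w,x \right)} = 374 + \frac{w}{3}$ ($j{\left(w,x \right)} = \frac{w - -1122}{3} = \frac{w + 1122}{3} = \frac{1122 + w}{3} = 374 + \frac{w}{3}$)
$S{\left(R,f \right)} = - \frac{1189}{2}$ ($S{\left(R,f \right)} = \left(- \frac{1}{2}\right) 1189 = - \frac{1189}{2}$)
$Z{\left(z \right)} = 6 \sqrt{2} \sqrt{z}$ ($Z{\left(z \right)} = 6 \sqrt{z + z} = 6 \sqrt{2 z} = 6 \sqrt{2} \sqrt{z}$)
$\frac{j{\left(-1571,a \right)}}{S{\left(\left(-8 + 12\right) \left(-8\right),493 \right)}} + \frac{Z{\left(2227 \right)}}{3090347} = \frac{374 + \frac{1}{3} \left(-1571\right)}{- \frac{1189}{2}} + \frac{6 \sqrt{2} \sqrt{2227}}{3090347} = \left(374 - \frac{1571}{3}\right) \left(- \frac{2}{1189}\right) + 6 \sqrt{4454} \cdot \frac{1}{3090347} = \left(- \frac{449}{3}\right) \left(- \frac{2}{1189}\right) + \frac{6 \sqrt{4454}}{3090347} = \frac{898}{3567} + \frac{6 \sqrt{4454}}{3090347}$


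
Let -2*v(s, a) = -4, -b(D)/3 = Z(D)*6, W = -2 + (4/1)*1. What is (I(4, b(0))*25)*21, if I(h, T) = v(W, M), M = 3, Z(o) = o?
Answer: 1050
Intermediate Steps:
W = 2 (W = -2 + (4*1)*1 = -2 + 4*1 = -2 + 4 = 2)
b(D) = -18*D (b(D) = -3*D*6 = -18*D)
v(s, a) = 2 (v(s, a) = -½*(-4) = 2)
I(h, T) = 2
(I(4, b(0))*25)*21 = (2*25)*21 = 50*21 = 1050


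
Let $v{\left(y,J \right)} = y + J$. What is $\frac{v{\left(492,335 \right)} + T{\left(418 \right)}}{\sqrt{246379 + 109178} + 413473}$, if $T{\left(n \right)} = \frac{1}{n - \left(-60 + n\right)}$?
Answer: $\frac{20516943733}{10257573970320} - \frac{49621 \sqrt{355557}}{10257573970320} \approx 0.0019973$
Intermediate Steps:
$v{\left(y,J \right)} = J + y$
$T{\left(n \right)} = \frac{1}{60}$
$\frac{v{\left(492,335 \right)} + T{\left(418 \right)}}{\sqrt{246379 + 109178} + 413473} = \frac{\left(335 + 492\right) + \frac{1}{60}}{\sqrt{246379 + 109178} + 413473} = \frac{827 + \frac{1}{60}}{\sqrt{355557} + 413473} = \frac{49621}{60 \left(413473 + \sqrt{355557}\right)}$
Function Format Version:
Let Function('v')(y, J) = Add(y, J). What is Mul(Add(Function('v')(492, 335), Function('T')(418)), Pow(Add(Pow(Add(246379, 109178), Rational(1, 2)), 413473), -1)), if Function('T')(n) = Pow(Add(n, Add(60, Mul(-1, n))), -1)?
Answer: Add(Rational(20516943733, 10257573970320), Mul(Rational(-49621, 10257573970320), Pow(355557, Rational(1, 2)))) ≈ 0.0019973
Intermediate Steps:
Function('v')(y, J) = Add(J, y)
Function('T')(n) = Rational(1, 60) (Function('T')(n) = Pow(60, -1) = Rational(1, 60))
Mul(Add(Function('v')(492, 335), Function('T')(418)), Pow(Add(Pow(Add(246379, 109178), Rational(1, 2)), 413473), -1)) = Mul(Add(Add(335, 492), Rational(1, 60)), Pow(Add(Pow(Add(246379, 109178), Rational(1, 2)), 413473), -1)) = Mul(Add(827, Rational(1, 60)), Pow(Add(Pow(355557, Rational(1, 2)), 413473), -1)) = Mul(Rational(49621, 60), Pow(Add(413473, Pow(355557, Rational(1, 2))), -1))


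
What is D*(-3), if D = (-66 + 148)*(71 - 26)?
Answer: -11070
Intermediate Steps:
D = 3690 (D = 82*45 = 3690)
D*(-3) = 3690*(-3) = -11070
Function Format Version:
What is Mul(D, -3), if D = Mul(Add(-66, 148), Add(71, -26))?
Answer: -11070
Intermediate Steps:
D = 3690 (D = Mul(82, 45) = 3690)
Mul(D, -3) = Mul(3690, -3) = -11070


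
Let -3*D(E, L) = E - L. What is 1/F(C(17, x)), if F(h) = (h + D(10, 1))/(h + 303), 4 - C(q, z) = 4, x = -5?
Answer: -101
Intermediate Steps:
D(E, L) = -E/3 + L/3 (D(E, L) = -(E - L)/3 = -E/3 + L/3)
C(q, z) = 0 (C(q, z) = 4 - 1*4 = 4 - 4 = 0)
F(h) = (-3 + h)/(303 + h) (F(h) = (h + (-⅓*10 + (⅓)*1))/(h + 303) = (h + (-10/3 + ⅓))/(303 + h) = (h - 3)/(303 + h) = (-3 + h)/(303 + h))
1/F(C(17, x)) = 1/((-3 + 0)/(303 + 0)) = 1/(-3/303) = 1/((1/303)*(-3)) = 1/(-1/101) = -101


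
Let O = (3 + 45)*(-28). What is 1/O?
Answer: -1/1344 ≈ -0.00074405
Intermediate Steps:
O = -1344 (O = 48*(-28) = -1344)
1/O = 1/(-1344) = -1/1344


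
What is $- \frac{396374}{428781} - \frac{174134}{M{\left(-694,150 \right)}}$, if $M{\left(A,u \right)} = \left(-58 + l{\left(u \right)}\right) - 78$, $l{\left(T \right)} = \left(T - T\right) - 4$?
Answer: $\frac{37304929147}{30014670} \approx 1242.9$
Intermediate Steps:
$l{\left(T \right)} = -4$ ($l{\left(T \right)} = 0 - 4 = -4$)
$M{\left(A,u \right)} = -140$ ($M{\left(A,u \right)} = \left(-58 - 4\right) - 78 = -62 - 78 = -140$)
$- \frac{396374}{428781} - \frac{174134}{M{\left(-694,150 \right)}} = - \frac{396374}{428781} - \frac{174134}{-140} = \left(-396374\right) \frac{1}{428781} - - \frac{87067}{70} = - \frac{396374}{428781} + \frac{87067}{70} = \frac{37304929147}{30014670}$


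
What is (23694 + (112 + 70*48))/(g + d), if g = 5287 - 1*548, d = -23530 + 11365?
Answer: -289/79 ≈ -3.6582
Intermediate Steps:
d = -12165
g = 4739 (g = 5287 - 548 = 4739)
(23694 + (112 + 70*48))/(g + d) = (23694 + (112 + 70*48))/(4739 - 12165) = (23694 + (112 + 3360))/(-7426) = (23694 + 3472)*(-1/7426) = 27166*(-1/7426) = -289/79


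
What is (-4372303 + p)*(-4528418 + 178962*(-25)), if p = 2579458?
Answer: 16140029741460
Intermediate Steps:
(-4372303 + p)*(-4528418 + 178962*(-25)) = (-4372303 + 2579458)*(-4528418 + 178962*(-25)) = -1792845*(-4528418 - 4474050) = -1792845*(-9002468) = 16140029741460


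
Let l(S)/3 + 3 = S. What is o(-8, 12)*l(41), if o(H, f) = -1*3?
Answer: -342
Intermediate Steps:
l(S) = -9 + 3*S
o(H, f) = -3
o(-8, 12)*l(41) = -3*(-9 + 3*41) = -3*(-9 + 123) = -3*114 = -342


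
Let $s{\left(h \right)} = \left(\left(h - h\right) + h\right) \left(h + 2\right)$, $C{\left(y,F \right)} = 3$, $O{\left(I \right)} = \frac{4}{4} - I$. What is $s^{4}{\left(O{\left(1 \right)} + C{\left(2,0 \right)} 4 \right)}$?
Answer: $796594176$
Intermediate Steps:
$O{\left(I \right)} = 1 - I$ ($O{\left(I \right)} = 4 \cdot \frac{1}{4} - I = 1 - I$)
$s{\left(h \right)} = h \left(2 + h\right)$ ($s{\left(h \right)} = \left(0 + h\right) \left(2 + h\right) = h \left(2 + h\right)$)
$s^{4}{\left(O{\left(1 \right)} + C{\left(2,0 \right)} 4 \right)} = \left(\left(\left(1 - 1\right) + 3 \cdot 4\right) \left(2 + \left(\left(1 - 1\right) + 3 \cdot 4\right)\right)\right)^{4} = \left(\left(\left(1 - 1\right) + 12\right) \left(2 + \left(\left(1 - 1\right) + 12\right)\right)\right)^{4} = \left(\left(0 + 12\right) \left(2 + \left(0 + 12\right)\right)\right)^{4} = \left(12 \left(2 + 12\right)\right)^{4} = \left(12 \cdot 14\right)^{4} = 168^{4} = 796594176$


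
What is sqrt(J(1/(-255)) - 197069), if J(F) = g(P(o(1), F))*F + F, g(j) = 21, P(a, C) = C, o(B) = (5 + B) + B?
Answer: I*sqrt(12814417335)/255 ≈ 443.92*I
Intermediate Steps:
o(B) = 5 + 2*B
J(F) = 22*F (J(F) = 21*F + F = 22*F)
sqrt(J(1/(-255)) - 197069) = sqrt(22/(-255) - 197069) = sqrt(22*(-1/255) - 197069) = sqrt(-22/255 - 197069) = sqrt(-50252617/255) = I*sqrt(12814417335)/255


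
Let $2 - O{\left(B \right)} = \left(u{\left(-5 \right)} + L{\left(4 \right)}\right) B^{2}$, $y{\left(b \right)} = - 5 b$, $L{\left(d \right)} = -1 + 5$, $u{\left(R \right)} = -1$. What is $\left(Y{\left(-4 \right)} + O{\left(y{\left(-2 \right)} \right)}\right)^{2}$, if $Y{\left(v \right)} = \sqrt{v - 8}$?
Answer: $88792 - 1192 i \sqrt{3} \approx 88792.0 - 2064.6 i$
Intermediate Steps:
$Y{\left(v \right)} = \sqrt{-8 + v}$
$L{\left(d \right)} = 4$
$O{\left(B \right)} = 2 - 3 B^{2}$ ($O{\left(B \right)} = 2 - \left(-1 + 4\right) B^{2} = 2 - 3 B^{2}$)
$\left(Y{\left(-4 \right)} + O{\left(y{\left(-2 \right)} \right)}\right)^{2} = \left(\sqrt{-8 - 4} + \left(2 - 3 \left(\left(-5\right) \left(-2\right)\right)^{2}\right)\right)^{2} = \left(\sqrt{-12} + \left(2 - 3 \cdot 10^{2}\right)\right)^{2} = \left(2 i \sqrt{3} + \left(2 - 300\right)\right)^{2} = \left(2 i \sqrt{3} - 298\right)^{2} = \left(-298 + 2 i \sqrt{3}\right)^{2}$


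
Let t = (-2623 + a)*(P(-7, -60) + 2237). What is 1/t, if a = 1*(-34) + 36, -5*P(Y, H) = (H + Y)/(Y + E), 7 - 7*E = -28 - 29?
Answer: -75/440967524 ≈ -1.7008e-7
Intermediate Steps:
E = 64/7 (E = 1 - (-28 - 29)/7 = 1 - ⅐*(-57) = 1 + 57/7 = 64/7 ≈ 9.1429)
P(Y, H) = -(H + Y)/(5*(64/7 + Y)) (P(Y, H) = -(H + Y)/(5*(Y + 64/7)) = -(H + Y)/(5*(64/7 + Y)))
a = 2 (a = -34 + 36 = 2)
t = -440967524/75 (t = (-2623 + 2)*(7*(-1*(-60) - 1*(-7))/(5*(64 + 7*(-7))) + 2237) = -2621*(7*(60 + 7)/(5*(64 - 49)) + 2237) = -2621*((7/5)*67/15 + 2237) = -2621*((7/5)*(1/15)*67 + 2237) = -2621*(469/75 + 2237) = -2621*168244/75 = -440967524/75 ≈ -5.8796e+6)
1/t = 1/(-440967524/75) = -75/440967524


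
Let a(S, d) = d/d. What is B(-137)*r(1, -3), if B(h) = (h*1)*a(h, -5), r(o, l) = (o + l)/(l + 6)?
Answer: 274/3 ≈ 91.333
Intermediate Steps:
a(S, d) = 1
r(o, l) = (l + o)/(6 + l)
B(h) = h (B(h) = (h*1)*1 = h*1 = h)
B(-137)*r(1, -3) = -137*(-3 + 1)/(6 - 3) = -137*(-2)/3 = -137*(-⅔) = 274/3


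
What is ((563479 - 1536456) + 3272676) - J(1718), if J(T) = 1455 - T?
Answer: 2299962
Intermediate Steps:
((563479 - 1536456) + 3272676) - J(1718) = ((563479 - 1536456) + 3272676) - (1455 - 1*1718) = (-972977 + 3272676) - (1455 - 1718) = 2299699 - 1*(-263) = 2299699 + 263 = 2299962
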